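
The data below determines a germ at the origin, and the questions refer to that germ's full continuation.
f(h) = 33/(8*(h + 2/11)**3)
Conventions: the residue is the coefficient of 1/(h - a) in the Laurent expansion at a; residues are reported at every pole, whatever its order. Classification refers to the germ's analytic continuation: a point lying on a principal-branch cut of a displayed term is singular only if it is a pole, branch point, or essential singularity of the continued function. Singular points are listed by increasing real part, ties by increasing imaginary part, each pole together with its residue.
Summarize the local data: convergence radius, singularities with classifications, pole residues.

Radius of convergence at 0: 2/11.
At -2/11: a pole of order 3; residue 0.

Denominator factor (h + 2/11)^3: pole of order 3 at -2/11, modulus 2/11.
The radius of convergence is the smallest modulus among the singular points: 2/11.
At the order-3 pole -2/11 set g(h) = (h - (-2/11))^3*f(h) = 33/8.
Order-3 pole: residue = g''(a)/2; g''(-2/11) = 0, so the residue is 0.


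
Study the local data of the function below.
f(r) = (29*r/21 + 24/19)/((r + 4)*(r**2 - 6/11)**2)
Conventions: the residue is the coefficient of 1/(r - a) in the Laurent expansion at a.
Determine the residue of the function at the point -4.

The residue is -121/6783.

At the order-1 pole -4 set g(r) = (r - (-4))*f(r) = (29*r/21 + 24/19)/(r**2 - 6/11)**2.
Simple pole: residue = g(a) at a = -4, which is -121/6783.


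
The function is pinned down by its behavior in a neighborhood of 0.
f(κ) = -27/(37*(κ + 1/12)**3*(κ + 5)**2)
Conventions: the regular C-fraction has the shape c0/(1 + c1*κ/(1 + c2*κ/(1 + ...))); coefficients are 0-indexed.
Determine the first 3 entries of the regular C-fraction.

The regular C-fraction coefficients are [-46656/925, 182/5, -11161/910].

Taylor coefficients (expand at 0): a_0 = -46656/925, a_1 = 8491392/4625, a_2 = -1024705728/23125.
c0 = a_0 = -46656/925. Peel one level at a time: if S = 1 + c*κ/S' with S'(0) = 1, then c is the κ-coefficient of S and S' = c*κ/(S - 1).
S_1 = c0/f = 1 + (182/5)*κ + (11161/25)*κ^2 + ...; c1 = 182/5.
S_2 = c1*κ/(S_1 - 1) = 1 + (-11161/910)*κ + ...; c2 = -11161/910.


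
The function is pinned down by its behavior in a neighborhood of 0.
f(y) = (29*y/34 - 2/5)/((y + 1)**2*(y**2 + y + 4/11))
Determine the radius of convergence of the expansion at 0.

The radius of convergence is (2/11)*sqrt(11).

Denominator factor (y**2 + y + 4/11): discriminant -5/11, complex-conjugate roots (-1/2) + ((1/22)*sqrt(55))*i and (-1/2) - ((1/22)*sqrt(55))*i; poles of order 1, moduli (2/11)*sqrt(11) and (2/11)*sqrt(11).
Denominator factor (y + 1)^2: pole of order 2 at -1, modulus 1.
The radius of convergence is the smallest modulus among the singular points: (2/11)*sqrt(11).


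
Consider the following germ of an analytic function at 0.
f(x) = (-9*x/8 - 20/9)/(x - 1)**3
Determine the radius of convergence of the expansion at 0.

Denominator factor (x - 1)^3: pole of order 3 at 1, modulus 1.
The radius of convergence is the smallest modulus among the singular points: 1.

The radius of convergence is 1.


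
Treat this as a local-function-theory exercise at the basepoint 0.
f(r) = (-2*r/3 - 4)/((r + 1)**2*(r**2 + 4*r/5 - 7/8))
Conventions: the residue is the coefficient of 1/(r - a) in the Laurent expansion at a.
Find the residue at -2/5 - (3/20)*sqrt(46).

The residue is 2840/729 + (11680/16767)*sqrt(46).

The factor r**2 + 4*r/5 - 7/8 splits as (r - a)(r - a') with a = -2/5 - (3/20)*sqrt(46), a' = -2/5 + (3/20)*sqrt(46). At the order-1 pole a set g(r) = (r - a)*f(r) = [(-2*r/3 - 4)/(r + 1)**2] / (r - a').
Simple pole: residue = g(a) at a = -2/5 - (3/20)*sqrt(46), which is 2840/729 + (11680/16767)*sqrt(46).


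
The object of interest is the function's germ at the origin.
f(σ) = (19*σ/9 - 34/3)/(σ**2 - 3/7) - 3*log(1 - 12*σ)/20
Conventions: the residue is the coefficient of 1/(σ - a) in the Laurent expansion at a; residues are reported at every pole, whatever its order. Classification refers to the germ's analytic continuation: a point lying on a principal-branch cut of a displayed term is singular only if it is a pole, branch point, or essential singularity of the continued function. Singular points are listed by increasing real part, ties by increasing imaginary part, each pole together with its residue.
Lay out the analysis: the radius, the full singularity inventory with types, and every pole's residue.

Denominator factor (σ**2 - 3/7): discriminant 12/7, real irrational roots (1/7)*sqrt(21) and -(1/7)*sqrt(21); poles of order 1, moduli (1/7)*sqrt(21) and (1/7)*sqrt(21).
Branch term (-3/20)*log(1 - σ/(1/12)): its argument vanishes at σ = 1/12, a logarithmic branch point, modulus 1/12.
The radius of convergence is the smallest modulus among the singular points: 1/12.
The branch term is analytic at -(1/7)*sqrt(21) and contributes nothing to the residue; only the rational part matters.
The factor σ**2 - 3/7 splits as (σ - a)(σ - a') with a = -(1/7)*sqrt(21), a' = (1/7)*sqrt(21). At the order-1 pole a set g(σ) = (σ - a)*(rational part) = [19*σ/9 - 34/3] / (σ - a').
Simple pole: residue = g(a) at a = -(1/7)*sqrt(21), which is 19/18 + (17/9)*sqrt(21).
The branch term is analytic at (1/7)*sqrt(21) and contributes nothing to the residue; only the rational part matters.
The factor σ**2 - 3/7 splits as (σ - a)(σ - a') with a = (1/7)*sqrt(21), a' = -(1/7)*sqrt(21). At the order-1 pole a set g(σ) = (σ - a)*(rational part) = [19*σ/9 - 34/3] / (σ - a').
Simple pole: residue = g(a) at a = (1/7)*sqrt(21), which is 19/18 - (17/9)*sqrt(21).
List the singular points by increasing real part (a conjugate pair: the negative imaginary part first).

Radius of convergence at 0: 1/12.
At -(1/7)*sqrt(21): a pole of order 1; residue 19/18 + (17/9)*sqrt(21).
At 1/12: a logarithmic branch point.
At (1/7)*sqrt(21): a pole of order 1; residue 19/18 - (17/9)*sqrt(21).


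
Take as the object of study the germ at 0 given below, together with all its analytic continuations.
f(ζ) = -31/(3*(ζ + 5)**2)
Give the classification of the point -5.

The denominator factor ζ + 5 vanishes at -5 and appears to the power 2; the numerator there equals -31/3, nonzero, and no other factor vanishes.
Hence a pole whose order is the multiplicity, 2.

The point is a pole of order 2.


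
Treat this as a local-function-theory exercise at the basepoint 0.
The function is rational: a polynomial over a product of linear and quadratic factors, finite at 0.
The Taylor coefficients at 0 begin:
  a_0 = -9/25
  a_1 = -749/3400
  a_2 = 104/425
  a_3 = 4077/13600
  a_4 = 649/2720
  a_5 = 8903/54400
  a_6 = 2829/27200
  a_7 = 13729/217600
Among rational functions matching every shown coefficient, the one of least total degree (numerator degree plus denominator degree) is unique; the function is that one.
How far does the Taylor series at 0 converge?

No rational of total degree below 4 reproduces all 8 coefficients; solving the [2/2] Pade equations on them gives f(d) = (3*d**2/2 + 19*d/34 - 36/25)/(d - 2)**2, whose expansion matches every shown term.
Denominator factor (d - 2)^2: pole of order 2 at 2, modulus 2.
The radius of convergence is the smallest modulus among the singular points: 2.

The radius of convergence is 2.


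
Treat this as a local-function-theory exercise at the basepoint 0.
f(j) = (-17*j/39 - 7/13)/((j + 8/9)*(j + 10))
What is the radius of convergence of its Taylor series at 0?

Denominator factor (j + 10): pole of order 1 at -10, modulus 10.
Denominator factor (j + 8/9): pole of order 1 at -8/9, modulus 8/9.
The radius of convergence is the smallest modulus among the singular points: 8/9.

The radius of convergence is 8/9.


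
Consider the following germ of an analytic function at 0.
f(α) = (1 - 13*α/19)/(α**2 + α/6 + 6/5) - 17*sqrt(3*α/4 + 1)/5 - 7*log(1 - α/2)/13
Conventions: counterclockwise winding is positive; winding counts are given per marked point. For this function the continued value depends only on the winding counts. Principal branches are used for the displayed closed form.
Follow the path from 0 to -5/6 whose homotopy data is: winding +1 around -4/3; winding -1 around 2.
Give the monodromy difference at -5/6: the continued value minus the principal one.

The rational part is single-valued and drops out of the difference; each branch term changes only by its own monodromy.
(-7/13)*log(1 - α/(2)): each positive loop around 2 adds 2*pi*i to the log, so winding -1 contributes (-7/13)*(-1)*2*pi*i = (14/13)*pi*i.
(-17/5)*sqrt(1 - α/(-4/3)): winding +1 is odd, the square root flips sign, contributing -2*(-17/5)*sqrt(1 - (-5/6)/(-4/3)) = -2*(-17/5)*sqrt(3/8) = (17/10)*sqrt(6).
Summing the contributions at α = -5/6 gives ((17/10)*sqrt(6)) + ((14/13)*pi)*i.

Continued minus principal equals ((17/10)*sqrt(6)) + ((14/13)*pi)*i.


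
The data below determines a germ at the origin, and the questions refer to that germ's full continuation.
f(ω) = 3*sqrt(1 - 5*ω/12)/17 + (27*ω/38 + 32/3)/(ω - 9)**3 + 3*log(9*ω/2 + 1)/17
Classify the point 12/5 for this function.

The term (3/17)*sqrt(1 - ω/(12/5)) has argument 1 - 12/5/(12/5) = 0 at 12/5: a square-root (algebraic, two-sheeted) branch point; the remaining terms are analytic or single-valued there.

The point is an algebraic (square-root) branch point.


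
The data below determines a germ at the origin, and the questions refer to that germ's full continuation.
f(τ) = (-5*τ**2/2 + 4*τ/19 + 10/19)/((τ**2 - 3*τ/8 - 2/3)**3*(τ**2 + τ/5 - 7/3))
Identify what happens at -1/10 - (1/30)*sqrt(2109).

The point is a pole of order 1.

The denominator factor τ**2 + τ/5 - 7/3 vanishes at -1/10 - (1/30)*sqrt(2109) and appears to the power 1; the numerator there equals -6131/1140 - (9/380)*sqrt(2109), nonzero, and no other factor vanishes.
Hence a pole whose order is the multiplicity, 1.


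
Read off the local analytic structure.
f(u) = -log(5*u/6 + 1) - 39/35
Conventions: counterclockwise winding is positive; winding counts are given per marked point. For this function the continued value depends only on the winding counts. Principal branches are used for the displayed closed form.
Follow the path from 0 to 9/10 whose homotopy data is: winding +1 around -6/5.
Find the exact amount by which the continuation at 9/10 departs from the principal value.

Continued minus principal equals -(2)*pi*i.

The rational part is single-valued and drops out of the difference; each branch term changes only by its own monodromy.
(-1)*log(1 - u/(-6/5)): each positive loop around -6/5 adds 2*pi*i to the log, so winding +1 contributes (-1)*(1)*2*pi*i = -(2)*pi*i.
Summing the contributions at u = 9/10 gives -(2)*pi*i.


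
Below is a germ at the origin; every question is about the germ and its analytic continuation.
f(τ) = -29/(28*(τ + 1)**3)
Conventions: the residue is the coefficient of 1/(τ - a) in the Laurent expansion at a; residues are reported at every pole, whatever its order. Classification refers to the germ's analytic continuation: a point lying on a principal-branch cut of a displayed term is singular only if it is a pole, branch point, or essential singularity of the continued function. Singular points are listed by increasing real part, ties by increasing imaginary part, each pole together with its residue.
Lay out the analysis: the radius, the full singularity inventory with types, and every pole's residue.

Denominator factor (τ + 1)^3: pole of order 3 at -1, modulus 1.
The radius of convergence is the smallest modulus among the singular points: 1.
At the order-3 pole -1 set g(τ) = (τ - (-1))^3*f(τ) = -29/28.
Order-3 pole: residue = g''(a)/2; g''(-1) = 0, so the residue is 0.

Radius of convergence at 0: 1.
At -1: a pole of order 3; residue 0.


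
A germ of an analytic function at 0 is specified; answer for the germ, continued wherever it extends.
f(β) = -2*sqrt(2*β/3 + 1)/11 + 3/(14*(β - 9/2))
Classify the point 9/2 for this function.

The point is a pole of order 1.

The denominator factor β - 9/2 vanishes at 9/2 and appears to the power 1; the numerator there equals 3/14, nonzero, and no other factor vanishes.
The branch terms are analytic at this point.
Hence a pole whose order is the multiplicity, 1.


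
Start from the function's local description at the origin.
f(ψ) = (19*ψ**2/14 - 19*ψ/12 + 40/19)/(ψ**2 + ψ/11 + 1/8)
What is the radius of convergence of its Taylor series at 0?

The radius of convergence is (1/4)*sqrt(2).

Denominator factor (ψ**2 + ψ/11 + 1/8): discriminant -119/242, complex-conjugate roots (-1/22) + ((1/44)*sqrt(238))*i and (-1/22) - ((1/44)*sqrt(238))*i; poles of order 1, moduli (1/4)*sqrt(2) and (1/4)*sqrt(2).
The radius of convergence is the smallest modulus among the singular points: (1/4)*sqrt(2).


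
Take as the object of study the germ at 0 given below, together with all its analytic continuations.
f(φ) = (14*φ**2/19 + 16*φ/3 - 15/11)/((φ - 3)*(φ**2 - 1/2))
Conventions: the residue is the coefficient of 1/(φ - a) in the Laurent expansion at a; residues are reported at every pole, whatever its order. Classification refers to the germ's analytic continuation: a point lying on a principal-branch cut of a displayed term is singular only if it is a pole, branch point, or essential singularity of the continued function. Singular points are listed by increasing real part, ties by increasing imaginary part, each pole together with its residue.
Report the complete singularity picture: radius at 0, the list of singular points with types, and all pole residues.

Radius of convergence at 0: (1/2)*sqrt(2).
At -(1/2)*sqrt(2): a pole of order 1; residue -3136/3553 - (200/10659)*sqrt(2).
At (1/2)*sqrt(2): a pole of order 1; residue -3136/3553 + (200/10659)*sqrt(2).
At 3: a pole of order 1; residue 8890/3553.

Denominator factor (φ**2 - 1/2): discriminant 2, real irrational roots (1/2)*sqrt(2) and -(1/2)*sqrt(2); poles of order 1, moduli (1/2)*sqrt(2) and (1/2)*sqrt(2).
Denominator factor (φ - 3): pole of order 1 at 3, modulus 3.
The radius of convergence is the smallest modulus among the singular points: (1/2)*sqrt(2).
The factor φ**2 - 1/2 splits as (φ - a)(φ - a') with a = -(1/2)*sqrt(2), a' = (1/2)*sqrt(2). At the order-1 pole a set g(φ) = (φ - a)*f(φ) = [(14*φ**2/19 + 16*φ/3 - 15/11)/(φ - 3)] / (φ - a').
Simple pole: residue = g(a) at a = -(1/2)*sqrt(2), which is -3136/3553 - (200/10659)*sqrt(2).
The factor φ**2 - 1/2 splits as (φ - a)(φ - a') with a = (1/2)*sqrt(2), a' = -(1/2)*sqrt(2). At the order-1 pole a set g(φ) = (φ - a)*f(φ) = [(14*φ**2/19 + 16*φ/3 - 15/11)/(φ - 3)] / (φ - a').
Simple pole: residue = g(a) at a = (1/2)*sqrt(2), which is -3136/3553 + (200/10659)*sqrt(2).
At the order-1 pole 3 set g(φ) = (φ - (3))*f(φ) = (14*φ**2/19 + 16*φ/3 - 15/11)/(φ**2 - 1/2).
Simple pole: residue = g(a) at a = 3, which is 8890/3553.
List the singular points by increasing real part (a conjugate pair: the negative imaginary part first).


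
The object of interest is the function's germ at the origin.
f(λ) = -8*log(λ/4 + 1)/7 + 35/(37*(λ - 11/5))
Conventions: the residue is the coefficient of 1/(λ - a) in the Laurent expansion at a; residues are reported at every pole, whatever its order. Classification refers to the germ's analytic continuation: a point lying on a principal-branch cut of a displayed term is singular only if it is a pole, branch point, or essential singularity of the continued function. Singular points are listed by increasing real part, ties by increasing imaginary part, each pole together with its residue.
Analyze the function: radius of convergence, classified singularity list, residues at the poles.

Radius of convergence at 0: 11/5.
At -4: a logarithmic branch point.
At 11/5: a pole of order 1; residue 35/37.

Denominator factor (λ - 11/5): pole of order 1 at 11/5, modulus 11/5.
Branch term (-8/7)*log(1 - λ/(-4)): its argument vanishes at λ = -4, a logarithmic branch point, modulus 4.
The radius of convergence is the smallest modulus among the singular points: 11/5.
The branch term is analytic at 11/5 and contributes nothing to the residue; only the rational part matters.
At the order-1 pole 11/5 set g(λ) = (λ - (11/5))*(rational part) = 35/37.
Simple pole: residue = g(a) at a = 11/5, which is 35/37.
List the singular points by increasing real part (a conjugate pair: the negative imaginary part first).


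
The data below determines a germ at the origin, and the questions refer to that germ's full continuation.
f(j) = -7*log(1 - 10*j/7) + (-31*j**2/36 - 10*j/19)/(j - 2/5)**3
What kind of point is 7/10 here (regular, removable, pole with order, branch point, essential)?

The point is a logarithmic branch point.

The term (-7)*log(1 - j/(7/10)) has argument 1 - 7/10/(7/10) = 0 at 7/10: a logarithmic (infinitely-sheeted) branch point; the remaining terms are analytic or single-valued there.


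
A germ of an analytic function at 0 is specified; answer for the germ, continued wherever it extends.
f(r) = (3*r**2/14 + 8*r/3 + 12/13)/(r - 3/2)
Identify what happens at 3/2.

The point is a pole of order 1.

The denominator factor r - 3/2 vanishes at 3/2 and appears to the power 1; the numerator there equals 3935/728, nonzero, and no other factor vanishes.
Hence a pole whose order is the multiplicity, 1.


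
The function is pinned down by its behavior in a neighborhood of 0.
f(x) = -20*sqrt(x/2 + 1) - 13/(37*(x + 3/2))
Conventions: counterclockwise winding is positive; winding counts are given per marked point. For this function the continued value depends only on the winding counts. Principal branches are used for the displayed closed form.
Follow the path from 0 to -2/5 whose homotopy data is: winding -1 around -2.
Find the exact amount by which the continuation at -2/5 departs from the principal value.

Continued minus principal equals (16)*sqrt(5).

The rational part is single-valued and drops out of the difference; each branch term changes only by its own monodromy.
(-20)*sqrt(1 - x/(-2)): winding -1 is odd, the square root flips sign, contributing -2*(-20)*sqrt(1 - (-2/5)/(-2)) = -2*(-20)*sqrt(4/5) = (16)*sqrt(5).
Summing the contributions at x = -2/5 gives (16)*sqrt(5).


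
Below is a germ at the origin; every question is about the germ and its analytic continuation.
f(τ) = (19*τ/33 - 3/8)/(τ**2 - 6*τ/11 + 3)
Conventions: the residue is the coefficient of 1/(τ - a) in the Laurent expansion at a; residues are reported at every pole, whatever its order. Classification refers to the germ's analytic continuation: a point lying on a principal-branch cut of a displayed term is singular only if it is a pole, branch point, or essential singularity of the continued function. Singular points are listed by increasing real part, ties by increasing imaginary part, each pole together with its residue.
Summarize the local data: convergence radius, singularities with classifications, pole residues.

Radius of convergence at 0: sqrt(3).
At (3/11) - ((1/11)*sqrt(354))*i: a pole of order 1; residue (19/66) - ((211/62304)*sqrt(354))*i.
At (3/11) + ((1/11)*sqrt(354))*i: a pole of order 1; residue (19/66) + ((211/62304)*sqrt(354))*i.

Denominator factor (τ**2 - 6*τ/11 + 3): discriminant -1416/121, complex-conjugate roots (3/11) + ((1/11)*sqrt(354))*i and (3/11) - ((1/11)*sqrt(354))*i; poles of order 1, moduli sqrt(3) and sqrt(3).
The radius of convergence is the smallest modulus among the singular points: sqrt(3).
The factor τ**2 - 6*τ/11 + 3 splits as (τ - a)(τ - a') with a = (3/11) - ((1/11)*sqrt(354))*i, a' = (3/11) + ((1/11)*sqrt(354))*i. At the order-1 pole a set g(τ) = (τ - a)*f(τ) = [19*τ/33 - 3/8] / (τ - a').
Simple pole: residue = g(a) at a = (3/11) - ((1/11)*sqrt(354))*i, which is (19/66) - ((211/62304)*sqrt(354))*i.
The factor τ**2 - 6*τ/11 + 3 splits as (τ - a)(τ - a') with a = (3/11) + ((1/11)*sqrt(354))*i, a' = (3/11) - ((1/11)*sqrt(354))*i. At the order-1 pole a set g(τ) = (τ - a)*f(τ) = [19*τ/33 - 3/8] / (τ - a').
Simple pole: residue = g(a) at a = (3/11) + ((1/11)*sqrt(354))*i, which is (19/66) + ((211/62304)*sqrt(354))*i.
List the singular points by increasing real part (a conjugate pair: the negative imaginary part first).


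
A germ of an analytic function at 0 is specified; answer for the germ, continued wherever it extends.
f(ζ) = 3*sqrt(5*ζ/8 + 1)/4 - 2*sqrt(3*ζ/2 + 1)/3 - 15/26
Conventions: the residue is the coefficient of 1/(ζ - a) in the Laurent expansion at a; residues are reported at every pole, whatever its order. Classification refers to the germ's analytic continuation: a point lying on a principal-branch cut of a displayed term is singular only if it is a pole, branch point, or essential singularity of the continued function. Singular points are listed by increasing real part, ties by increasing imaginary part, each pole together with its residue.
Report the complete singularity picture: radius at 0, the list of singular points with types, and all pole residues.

Branch term (-2/3)*sqrt(1 - ζ/(-2/3)): its argument vanishes at ζ = -2/3, a square-root branch point, modulus 2/3.
Branch term (3/4)*sqrt(1 - ζ/(-8/5)): its argument vanishes at ζ = -8/5, a square-root branch point, modulus 8/5.
The radius of convergence is the smallest modulus among the singular points: 2/3.
List the singular points by increasing real part (a conjugate pair: the negative imaginary part first).

Radius of convergence at 0: 2/3.
At -8/5: an algebraic (square-root) branch point.
At -2/3: an algebraic (square-root) branch point.


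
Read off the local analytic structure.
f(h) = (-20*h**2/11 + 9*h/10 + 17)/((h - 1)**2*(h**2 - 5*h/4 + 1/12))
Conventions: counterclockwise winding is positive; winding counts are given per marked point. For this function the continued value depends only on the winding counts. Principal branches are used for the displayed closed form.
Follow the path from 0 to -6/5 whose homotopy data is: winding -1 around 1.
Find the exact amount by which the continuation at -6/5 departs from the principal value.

The function is rational, hence single-valued: continuing it around any pole returns the same value, so the difference is 0.

Continued minus principal equals 0.


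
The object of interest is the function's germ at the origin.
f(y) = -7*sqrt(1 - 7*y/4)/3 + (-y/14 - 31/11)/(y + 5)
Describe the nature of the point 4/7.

The term (-7/3)*sqrt(1 - y/(4/7)) has argument 1 - 4/7/(4/7) = 0 at 4/7: a square-root (algebraic, two-sheeted) branch point; the remaining terms are analytic or single-valued there.

The point is an algebraic (square-root) branch point.


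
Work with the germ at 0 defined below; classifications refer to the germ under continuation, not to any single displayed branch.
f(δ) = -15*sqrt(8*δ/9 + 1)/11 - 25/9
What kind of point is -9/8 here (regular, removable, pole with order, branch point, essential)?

The point is an algebraic (square-root) branch point.

The term (-15/11)*sqrt(1 - δ/(-9/8)) has argument 1 - -9/8/(-9/8) = 0 at -9/8: a square-root (algebraic, two-sheeted) branch point; the remaining terms are analytic or single-valued there.


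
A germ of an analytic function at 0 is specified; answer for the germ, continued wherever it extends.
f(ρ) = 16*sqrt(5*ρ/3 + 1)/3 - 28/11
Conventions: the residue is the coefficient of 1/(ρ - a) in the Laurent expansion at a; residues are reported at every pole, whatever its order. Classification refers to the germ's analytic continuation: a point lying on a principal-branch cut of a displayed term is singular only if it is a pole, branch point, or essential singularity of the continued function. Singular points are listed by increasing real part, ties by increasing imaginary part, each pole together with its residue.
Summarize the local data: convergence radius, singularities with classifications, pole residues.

Branch term (16/3)*sqrt(1 - ρ/(-3/5)): its argument vanishes at ρ = -3/5, a square-root branch point, modulus 3/5.
The radius of convergence is the smallest modulus among the singular points: 3/5.

Radius of convergence at 0: 3/5.
At -3/5: an algebraic (square-root) branch point.


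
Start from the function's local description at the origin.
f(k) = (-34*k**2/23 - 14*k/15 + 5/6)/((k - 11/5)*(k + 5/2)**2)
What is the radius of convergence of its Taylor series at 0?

The radius of convergence is 11/5.

Denominator factor (k + 5/2)^2: pole of order 2 at -5/2, modulus 5/2.
Denominator factor (k - 11/5): pole of order 1 at 11/5, modulus 11/5.
The radius of convergence is the smallest modulus among the singular points: 11/5.


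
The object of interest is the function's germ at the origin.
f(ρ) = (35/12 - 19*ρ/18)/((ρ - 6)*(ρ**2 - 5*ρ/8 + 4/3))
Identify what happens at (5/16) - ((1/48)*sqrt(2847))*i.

The point is a pole of order 1.

The denominator factor ρ**2 - 5*ρ/8 + 4/3 vanishes at (5/16) - ((1/48)*sqrt(2847))*i and appears to the power 1; the numerator there equals (745/288) + ((19/864)*sqrt(2847))*i, nonzero, and no other factor vanishes.
Hence a pole whose order is the multiplicity, 1.


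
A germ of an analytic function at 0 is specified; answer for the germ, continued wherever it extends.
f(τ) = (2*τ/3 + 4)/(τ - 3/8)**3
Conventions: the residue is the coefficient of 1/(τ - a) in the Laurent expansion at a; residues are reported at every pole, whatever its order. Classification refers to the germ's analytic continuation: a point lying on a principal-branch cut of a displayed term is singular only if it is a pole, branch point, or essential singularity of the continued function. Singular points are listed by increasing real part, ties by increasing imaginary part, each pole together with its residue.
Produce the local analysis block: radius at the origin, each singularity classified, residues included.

Denominator factor (τ - 3/8)^3: pole of order 3 at 3/8, modulus 3/8.
The radius of convergence is the smallest modulus among the singular points: 3/8.
At the order-3 pole 3/8 set g(τ) = (τ - (3/8))^3*f(τ) = 2*τ/3 + 4.
Order-3 pole: residue = g''(a)/2; g''(3/8) = 0, so the residue is 0.

Radius of convergence at 0: 3/8.
At 3/8: a pole of order 3; residue 0.


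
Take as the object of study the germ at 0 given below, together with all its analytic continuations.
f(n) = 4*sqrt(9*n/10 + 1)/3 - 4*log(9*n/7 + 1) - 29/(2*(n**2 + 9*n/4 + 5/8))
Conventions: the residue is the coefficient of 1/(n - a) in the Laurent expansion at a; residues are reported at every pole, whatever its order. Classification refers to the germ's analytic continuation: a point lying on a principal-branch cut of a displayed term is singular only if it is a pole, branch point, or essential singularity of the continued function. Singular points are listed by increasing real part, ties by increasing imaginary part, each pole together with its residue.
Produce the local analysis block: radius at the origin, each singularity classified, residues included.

Denominator factor (n**2 + 9*n/4 + 5/8): discriminant 41/16, real irrational roots -9/8 + (1/8)*sqrt(41) and -9/8 - (1/8)*sqrt(41); poles of order 1, moduli 9/8 - (1/8)*sqrt(41) and 9/8 + (1/8)*sqrt(41).
Branch term (4/3)*sqrt(1 - n/(-10/9)): its argument vanishes at n = -10/9, a square-root branch point, modulus 10/9.
Branch term (-4)*log(1 - n/(-7/9)): its argument vanishes at n = -7/9, a logarithmic branch point, modulus 7/9.
The radius of convergence is the smallest modulus among the singular points: 9/8 - (1/8)*sqrt(41).
The branch terms are analytic at -9/8 - (1/8)*sqrt(41) and contribute nothing to the residue; only the rational part matters.
The factor n**2 + 9*n/4 + 5/8 splits as (n - a)(n - a') with a = -9/8 - (1/8)*sqrt(41), a' = -9/8 + (1/8)*sqrt(41). At the order-1 pole a set g(n) = (n - a)*(rational part) = [-29/2] / (n - a').
Simple pole: residue = g(a) at a = -9/8 - (1/8)*sqrt(41), which is (58/41)*sqrt(41).
The branch terms are analytic at -9/8 + (1/8)*sqrt(41) and contribute nothing to the residue; only the rational part matters.
The factor n**2 + 9*n/4 + 5/8 splits as (n - a)(n - a') with a = -9/8 + (1/8)*sqrt(41), a' = -9/8 - (1/8)*sqrt(41). At the order-1 pole a set g(n) = (n - a)*(rational part) = [-29/2] / (n - a').
Simple pole: residue = g(a) at a = -9/8 + (1/8)*sqrt(41), which is -(58/41)*sqrt(41).
List the singular points by increasing real part (a conjugate pair: the negative imaginary part first).

Radius of convergence at 0: 9/8 - (1/8)*sqrt(41).
At -9/8 - (1/8)*sqrt(41): a pole of order 1; residue (58/41)*sqrt(41).
At -10/9: an algebraic (square-root) branch point.
At -7/9: a logarithmic branch point.
At -9/8 + (1/8)*sqrt(41): a pole of order 1; residue -(58/41)*sqrt(41).


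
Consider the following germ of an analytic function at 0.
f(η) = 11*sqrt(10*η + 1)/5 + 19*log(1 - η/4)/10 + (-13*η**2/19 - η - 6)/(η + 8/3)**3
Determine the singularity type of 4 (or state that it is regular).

The point is a logarithmic branch point.

The term (19/10)*log(1 - η/(4)) has argument 1 - 4/(4) = 0 at 4: a logarithmic (infinitely-sheeted) branch point; the remaining terms are analytic or single-valued there.


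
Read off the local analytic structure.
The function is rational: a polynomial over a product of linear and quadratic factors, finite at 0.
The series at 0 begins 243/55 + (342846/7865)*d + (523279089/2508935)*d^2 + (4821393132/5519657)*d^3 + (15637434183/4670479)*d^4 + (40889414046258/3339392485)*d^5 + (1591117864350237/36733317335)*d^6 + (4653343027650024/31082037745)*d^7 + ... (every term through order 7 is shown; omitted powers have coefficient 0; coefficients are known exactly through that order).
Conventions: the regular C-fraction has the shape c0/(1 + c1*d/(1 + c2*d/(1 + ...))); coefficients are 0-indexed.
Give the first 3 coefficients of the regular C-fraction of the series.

The regular C-fraction coefficients are [243/55, -12698/1287, 218944927/43084314].

Taylor coefficients (read off): a_0 = 243/55, a_1 = 342846/7865, a_2 = 523279089/2508935.
c0 = a_0 = 243/55. Peel one level at a time: if S = 1 + c*d/S' with S'(0) = 1, then c is the d-coefficient of S and S' = c*d/(S - 1).
S_1 = c0/f = 1 + (-12698/1287)*d + (218944927/4366791)*d^2 + ...; c1 = -12698/1287.
S_2 = c1*d/(S_1 - 1) = 1 + (218944927/43084314)*d + ...; c2 = 218944927/43084314.


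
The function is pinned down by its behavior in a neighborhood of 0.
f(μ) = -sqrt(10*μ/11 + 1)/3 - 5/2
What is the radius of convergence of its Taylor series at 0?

The radius of convergence is 11/10.

Branch term (-1/3)*sqrt(1 - μ/(-11/10)): its argument vanishes at μ = -11/10, a square-root branch point, modulus 11/10.
The radius of convergence is the smallest modulus among the singular points: 11/10.


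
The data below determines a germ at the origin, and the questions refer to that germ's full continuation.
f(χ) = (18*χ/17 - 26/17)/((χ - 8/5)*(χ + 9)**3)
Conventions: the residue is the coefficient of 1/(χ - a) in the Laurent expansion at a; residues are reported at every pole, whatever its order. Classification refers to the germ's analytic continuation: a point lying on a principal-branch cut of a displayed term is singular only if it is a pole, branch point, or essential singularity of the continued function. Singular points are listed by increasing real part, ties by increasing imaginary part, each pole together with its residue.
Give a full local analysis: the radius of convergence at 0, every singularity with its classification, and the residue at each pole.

Radius of convergence at 0: 8/5.
At -9: a pole of order 3; residue -350/2530909.
At 8/5: a pole of order 1; residue 350/2530909.

Denominator factor (χ + 9)^3: pole of order 3 at -9, modulus 9.
Denominator factor (χ - 8/5): pole of order 1 at 8/5, modulus 8/5.
The radius of convergence is the smallest modulus among the singular points: 8/5.
At the order-3 pole -9 set g(χ) = (χ - (-9))^3*f(χ) = (18*χ/17 - 26/17)/(χ - 8/5).
Order-3 pole: residue = g''(a)/2; g''(-9) = -700/2530909, so the residue is -350/2530909.
At the order-1 pole 8/5 set g(χ) = (χ - (8/5))*f(χ) = (18*χ/17 - 26/17)/(χ + 9)**3.
Simple pole: residue = g(a) at a = 8/5, which is 350/2530909.
List the singular points by increasing real part (a conjugate pair: the negative imaginary part first).


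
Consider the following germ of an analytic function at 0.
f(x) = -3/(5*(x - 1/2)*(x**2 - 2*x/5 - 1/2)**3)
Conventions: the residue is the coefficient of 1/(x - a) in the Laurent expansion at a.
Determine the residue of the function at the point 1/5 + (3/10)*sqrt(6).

The residue is -800/243 - (4025/4374)*sqrt(6).

The factor x**2 - 2*x/5 - 1/2 splits as (x - a)(x - a') with a = 1/5 + (3/10)*sqrt(6), a' = 1/5 - (3/10)*sqrt(6). At the order-3 pole a set g(x) = (x - a)^3*f(x) = [-3/(5*(x - 1/2))] / (x - a')^3.
Order-3 pole: residue = g''(a)/2; g''(1/5 + (3/10)*sqrt(6)) = -1600/243 - (4025/2187)*sqrt(6), so the residue is -800/243 - (4025/4374)*sqrt(6).


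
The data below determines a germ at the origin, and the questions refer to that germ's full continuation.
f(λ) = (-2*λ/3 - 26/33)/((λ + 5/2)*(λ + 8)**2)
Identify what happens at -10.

Denominator factors: λ + 8 = -2 at λ = -10; λ + 5/2 = -15/2 at λ = -10 — none vanishes.
So the germ continues analytically to -10.

The point is a regular point.


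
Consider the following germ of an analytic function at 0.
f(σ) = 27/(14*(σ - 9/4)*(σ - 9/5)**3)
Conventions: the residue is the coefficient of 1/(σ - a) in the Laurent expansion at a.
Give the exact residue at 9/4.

At the order-1 pole 9/4 set g(σ) = (σ - (9/4))*f(σ) = 27/(14*(σ - 9/5)**3).
Simple pole: residue = g(a) at a = 9/4, which is 4000/189.

The residue is 4000/189.


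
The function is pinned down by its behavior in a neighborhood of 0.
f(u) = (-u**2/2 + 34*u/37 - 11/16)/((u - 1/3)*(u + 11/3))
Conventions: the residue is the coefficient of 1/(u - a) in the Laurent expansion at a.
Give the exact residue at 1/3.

The residue is -2327/21312.

At the order-1 pole 1/3 set g(u) = (u - (1/3))*f(u) = (-u**2/2 + 34*u/37 - 11/16)/(u + 11/3).
Simple pole: residue = g(a) at a = 1/3, which is -2327/21312.


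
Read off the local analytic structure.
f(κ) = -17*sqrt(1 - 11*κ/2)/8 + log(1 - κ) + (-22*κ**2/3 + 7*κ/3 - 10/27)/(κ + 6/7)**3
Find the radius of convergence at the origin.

The radius of convergence is 2/11.

Denominator factor (κ + 6/7)^3: pole of order 3 at -6/7, modulus 6/7.
Branch term (1)*log(1 - κ/(1)): its argument vanishes at κ = 1, a logarithmic branch point, modulus 1.
Branch term (-17/8)*sqrt(1 - κ/(2/11)): its argument vanishes at κ = 2/11, a square-root branch point, modulus 2/11.
The radius of convergence is the smallest modulus among the singular points: 2/11.


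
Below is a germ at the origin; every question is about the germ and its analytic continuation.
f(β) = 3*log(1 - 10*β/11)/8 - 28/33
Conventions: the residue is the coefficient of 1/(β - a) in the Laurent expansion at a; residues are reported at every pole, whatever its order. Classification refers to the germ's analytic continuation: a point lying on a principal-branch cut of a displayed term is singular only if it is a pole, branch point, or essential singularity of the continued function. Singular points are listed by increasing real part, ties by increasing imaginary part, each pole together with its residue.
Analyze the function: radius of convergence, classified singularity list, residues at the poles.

Branch term (3/8)*log(1 - β/(11/10)): its argument vanishes at β = 11/10, a logarithmic branch point, modulus 11/10.
The radius of convergence is the smallest modulus among the singular points: 11/10.

Radius of convergence at 0: 11/10.
At 11/10: a logarithmic branch point.


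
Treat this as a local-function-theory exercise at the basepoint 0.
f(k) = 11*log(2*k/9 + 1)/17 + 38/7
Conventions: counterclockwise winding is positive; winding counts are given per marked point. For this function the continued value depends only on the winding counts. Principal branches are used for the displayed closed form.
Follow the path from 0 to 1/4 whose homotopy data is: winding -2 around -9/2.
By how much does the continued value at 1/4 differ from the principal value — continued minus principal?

Continued minus principal equals -(44/17)*pi*i.

The rational part is single-valued and drops out of the difference; each branch term changes only by its own monodromy.
(11/17)*log(1 - k/(-9/2)): each positive loop around -9/2 adds 2*pi*i to the log, so winding -2 contributes (11/17)*(-2)*2*pi*i = -(44/17)*pi*i.
Summing the contributions at k = 1/4 gives -(44/17)*pi*i.


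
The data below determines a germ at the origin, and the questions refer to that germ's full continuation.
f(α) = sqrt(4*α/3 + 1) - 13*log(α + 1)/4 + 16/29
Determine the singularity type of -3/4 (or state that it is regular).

The term (1)*sqrt(1 - α/(-3/4)) has argument 1 - -3/4/(-3/4) = 0 at -3/4: a square-root (algebraic, two-sheeted) branch point; the remaining terms are analytic or single-valued there.

The point is an algebraic (square-root) branch point.


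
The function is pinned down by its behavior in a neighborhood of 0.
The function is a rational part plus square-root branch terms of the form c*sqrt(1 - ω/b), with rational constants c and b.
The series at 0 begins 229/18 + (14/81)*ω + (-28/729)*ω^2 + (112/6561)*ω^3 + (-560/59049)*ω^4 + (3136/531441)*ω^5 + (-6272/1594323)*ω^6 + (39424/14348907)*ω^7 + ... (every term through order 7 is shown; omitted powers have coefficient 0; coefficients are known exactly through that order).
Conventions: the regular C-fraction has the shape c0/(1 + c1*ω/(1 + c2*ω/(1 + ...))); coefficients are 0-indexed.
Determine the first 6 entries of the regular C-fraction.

The regular C-fraction coefficients are [229/18, -28/2061, 54/229, 458/2187, 514/2187, 54/257].

Taylor coefficients (read off): a_0 = 229/18, a_1 = 14/81, a_2 = -28/729, a_3 = 112/6561, a_4 = -560/59049, a_5 = 3136/531441.
c0 = a_0 = 229/18. Peel one level at a time: if S = 1 + c*ω/S' with S'(0) = 1, then c is the ω-coefficient of S and S' = c*ω/(S - 1).
S_1 = c0/f = 1 + (-28/2061)*ω + (168/52441)*ω^2 + ...; c1 = -28/2061.
S_2 = c1*ω/(S_1 - 1) = 1 + (54/229)*ω + (-4/81)*ω^2 + ...; c2 = 54/229.
S_3 = c2*ω/(S_2 - 1) = 1 + (458/2187)*ω + (-235412/4782969)*ω^2 + ...; c3 = 458/2187.
S_4 = c3*ω/(S_3 - 1) = 1 + (514/2187)*ω + (-4/81)*ω^2 + ...; c4 = 514/2187.
S_5 = c4*ω/(S_4 - 1) = 1 + (54/257)*ω + ...; c5 = 54/257.


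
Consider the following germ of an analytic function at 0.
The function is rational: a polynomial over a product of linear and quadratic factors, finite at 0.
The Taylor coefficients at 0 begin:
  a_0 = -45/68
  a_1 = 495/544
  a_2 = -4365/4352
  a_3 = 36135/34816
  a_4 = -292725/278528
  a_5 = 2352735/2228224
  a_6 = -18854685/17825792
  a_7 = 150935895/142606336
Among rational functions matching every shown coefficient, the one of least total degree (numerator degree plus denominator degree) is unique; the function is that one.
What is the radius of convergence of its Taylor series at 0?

No rational of total degree below 2 reproduces all 8 coefficients; solving the [0/2] Pade equations on them gives f(χ) = -30/(17*(χ + 1)*(χ + 8/3)), whose expansion matches every shown term.
Denominator factor (χ + 1): pole of order 1 at -1, modulus 1.
Denominator factor (χ + 8/3): pole of order 1 at -8/3, modulus 8/3.
The radius of convergence is the smallest modulus among the singular points: 1.

The radius of convergence is 1.


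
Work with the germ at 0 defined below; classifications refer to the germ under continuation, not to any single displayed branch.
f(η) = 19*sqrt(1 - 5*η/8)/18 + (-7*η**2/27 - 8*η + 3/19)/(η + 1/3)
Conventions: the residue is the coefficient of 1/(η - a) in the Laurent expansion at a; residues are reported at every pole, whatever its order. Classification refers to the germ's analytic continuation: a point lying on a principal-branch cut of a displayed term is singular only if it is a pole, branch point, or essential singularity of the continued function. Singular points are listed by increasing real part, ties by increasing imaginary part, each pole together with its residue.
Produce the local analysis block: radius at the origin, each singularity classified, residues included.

Radius of convergence at 0: 1/3.
At -1/3: a pole of order 1; residue 12908/4617.
At 8/5: an algebraic (square-root) branch point.

Denominator factor (η + 1/3): pole of order 1 at -1/3, modulus 1/3.
Branch term (19/18)*sqrt(1 - η/(8/5)): its argument vanishes at η = 8/5, a square-root branch point, modulus 8/5.
The radius of convergence is the smallest modulus among the singular points: 1/3.
The branch term is analytic at -1/3 and contributes nothing to the residue; only the rational part matters.
At the order-1 pole -1/3 set g(η) = (η - (-1/3))*(rational part) = -7*η**2/27 - 8*η + 3/19.
Simple pole: residue = g(a) at a = -1/3, which is 12908/4617.
List the singular points by increasing real part (a conjugate pair: the negative imaginary part first).
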